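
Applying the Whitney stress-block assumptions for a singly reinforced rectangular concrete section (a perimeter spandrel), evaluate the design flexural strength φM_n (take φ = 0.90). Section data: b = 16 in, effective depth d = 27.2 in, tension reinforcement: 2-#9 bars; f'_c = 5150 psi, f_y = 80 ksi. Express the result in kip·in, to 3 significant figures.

φM_n ≈ 3750 kip·in

A_s = 2 × 1 = 2 in².
T = A_s f_y = 2 × 80 = 160 kips.
a = T/(0.85 f'_c b) = 160/(0.85 × 5.15 × 16) = 2.284 in.
M_n = T(d − a/2) = 160 × (27.2 − 1.142) = 4169.3 kip·in.
φM_n = 0.90 × 4169.3 = 3752.4 kip·in.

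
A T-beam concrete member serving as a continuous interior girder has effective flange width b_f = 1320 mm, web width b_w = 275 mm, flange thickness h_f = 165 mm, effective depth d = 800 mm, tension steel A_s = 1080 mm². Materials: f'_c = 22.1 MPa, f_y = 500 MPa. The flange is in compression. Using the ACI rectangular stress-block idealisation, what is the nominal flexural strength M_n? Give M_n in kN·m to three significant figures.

Tension: T = A_s f_y = 1080 × 500 = 540000 N.
Try a within the flange: a = T/(0.85 f'_c b_f) = 540000/(0.85 × 22.1 × 1320) = 21.78 mm.
Since a = 21.78 ≤ h_f = 165 mm, the stress block lies entirely in the flange; analyse as a rectangular beam of width b_f.
M_n = T(d − a/2) = 540000 × (800 − 10.89) = 426.12 × 10⁶ N·mm.
M_n = 426.12 kN·m.

M_n ≈ 426 kN·m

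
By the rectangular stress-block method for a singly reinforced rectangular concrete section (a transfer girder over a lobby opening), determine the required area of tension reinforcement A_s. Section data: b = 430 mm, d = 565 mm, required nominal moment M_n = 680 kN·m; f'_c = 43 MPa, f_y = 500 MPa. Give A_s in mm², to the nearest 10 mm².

With M_n = 0.85 f'_c a b (d − a/2), solve the quadratic for a:
a = d − √(d² − 2M_n/(0.85 f'_c b)) = 565 − √(565² − 2 × 680×10⁶/(0.85 × 43 × 430)) = 82.62 mm.
A_s = 0.85 f'_c a b / f_y = 0.85 × 43 × 82.62 × 430 / 500 = 2597.0 mm².

A_s ≈ 2600 mm²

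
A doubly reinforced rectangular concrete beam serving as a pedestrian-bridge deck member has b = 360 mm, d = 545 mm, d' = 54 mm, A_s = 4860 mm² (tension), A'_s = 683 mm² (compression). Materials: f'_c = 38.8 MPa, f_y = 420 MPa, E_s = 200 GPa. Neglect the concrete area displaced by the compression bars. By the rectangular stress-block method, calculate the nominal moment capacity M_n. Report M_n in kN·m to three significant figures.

M_n ≈ 967 kN·m

Assume both tension and compression steel yield.
Net tension couple steel: A_s − A'_s = 4177 mm².
a = (A_s − A'_s) f_y / (0.85 f'_c b) = 1754340/(0.85 × 38.8 × 360) = 147.76 mm.
c = a/β₁ = 147.76/0.773 = 191.15 mm; ε'_s = 0.003(c − d')/c = 0.0022 ≥ f_y/E_s = 0.0021, so compression steel does yield.
M_n = (A_s − A'_s) f_y (d − a/2) + A'_s f_y (d − d') = [1754340 × (545 − 73.88) + 286860 × (545 − 54)] × 10⁻⁶ = 826.50 + 140.85 = 967.35 kN·m.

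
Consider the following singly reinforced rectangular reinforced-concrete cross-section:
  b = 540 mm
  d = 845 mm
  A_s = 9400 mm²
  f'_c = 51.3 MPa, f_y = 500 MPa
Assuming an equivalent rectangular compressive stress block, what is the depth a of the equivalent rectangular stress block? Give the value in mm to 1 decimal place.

a ≈ 199.6 mm

T = A_s f_y = 9400 × 500 = 4700000 N = 4700 kN.
Setting C = 0.85 f'_c a b equal to T: a = 4700000/(0.85 × 51.3 × 540) = 199.6 mm.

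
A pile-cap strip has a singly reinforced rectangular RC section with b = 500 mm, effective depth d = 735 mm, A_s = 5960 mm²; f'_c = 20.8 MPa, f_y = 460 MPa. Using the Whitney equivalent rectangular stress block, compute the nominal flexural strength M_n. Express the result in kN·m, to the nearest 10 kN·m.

T = A_s f_y = 5960 × 460 = 2741600 N = 2741.6 kN.
From C = T: a = T/(0.85 f'_c b) = 2741600/(0.85 × 20.8 × 500) = 310.14 mm.
M_n = T(d − a/2) = 2741.6 kN × (735 − 155.07) mm = 1589.94 kN·m.

M_n ≈ 1590 kN·m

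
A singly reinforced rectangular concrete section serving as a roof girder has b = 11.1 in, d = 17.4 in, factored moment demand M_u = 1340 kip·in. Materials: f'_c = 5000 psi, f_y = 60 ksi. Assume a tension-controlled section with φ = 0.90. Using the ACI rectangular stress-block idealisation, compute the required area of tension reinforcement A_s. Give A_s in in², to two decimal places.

M_n = M_u/φ = 1340/0.90 = 1488.89 kip·in.
From M_n = 0.85 f'_c a b (d − a/2):
a = d − √(d² − 2M_n/(0.85 f'_c b)) = 17.4 − √(17.4² − 2 × 1488.89/(0.85 × 5 × 11.1)) = 1.920 in.
A_s = 0.85 f'_c a b / f_y = 0.85 × 5 × 1.920 × 11.1 / 60 = 1.510 in².

A_s ≈ 1.51 in²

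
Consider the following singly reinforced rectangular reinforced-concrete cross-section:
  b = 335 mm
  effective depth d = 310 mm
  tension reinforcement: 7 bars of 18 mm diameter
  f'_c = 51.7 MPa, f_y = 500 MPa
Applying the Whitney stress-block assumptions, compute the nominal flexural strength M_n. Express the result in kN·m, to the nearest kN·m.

M_n ≈ 249 kN·m

A_s = 7 × 254 = 1778 mm².
T = A_s f_y = 1778 × 500 = 889000 N = 889 kN.
From C = T: a = T/(0.85 f'_c b) = 889000/(0.85 × 51.7 × 335) = 60.39 mm.
M_n = T(d − a/2) = 889 kN × (310 − 30.195) mm = 248.75 kN·m.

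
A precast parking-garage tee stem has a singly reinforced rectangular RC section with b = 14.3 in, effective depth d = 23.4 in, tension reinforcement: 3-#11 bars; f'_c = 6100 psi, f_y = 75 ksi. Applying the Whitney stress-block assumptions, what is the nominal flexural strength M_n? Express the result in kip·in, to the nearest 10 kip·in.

M_n ≈ 7380 kip·in

A_s = 3 × 1.56 = 4.68 in².
T = A_s f_y = 4.68 × 75 = 351 kips.
a = T/(0.85 f'_c b) = 351/(0.85 × 6.1 × 14.3) = 4.734 in.
M_n = T(d − a/2) = 351 × (23.4 − 2.367) = 7382.6 kip·in.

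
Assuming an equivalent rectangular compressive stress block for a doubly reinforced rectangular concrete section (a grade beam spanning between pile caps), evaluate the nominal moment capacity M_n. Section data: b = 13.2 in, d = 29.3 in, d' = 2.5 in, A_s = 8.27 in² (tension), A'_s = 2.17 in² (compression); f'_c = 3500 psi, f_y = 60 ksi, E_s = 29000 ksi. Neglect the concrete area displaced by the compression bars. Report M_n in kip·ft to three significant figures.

M_n ≈ 1040 kip·ft

Assume both steels yield.
a = (A_s − A'_s) f_y/(0.85 f'_c b) = (8.27 − 2.17) × 60/(0.85 × 3.5 × 13.2) = 9.320 in.
c = a/β₁ = 9.320/0.85 = 10.965 in; ε'_s = 0.003(c − d')/c = 0.0023 ≥ ε_y = 0.0021, so the compression steel yields.
M_n = (A_s − A'_s) f_y (d − a/2) + A'_s f_y (d − d') = 366 × (29.3 − 4.66) + 130.2 × (29.3 − 2.5) = 9018.2 + 3489.4 = 12507.6 kip·in = 12507.6/12 = 1042.30 kip·ft.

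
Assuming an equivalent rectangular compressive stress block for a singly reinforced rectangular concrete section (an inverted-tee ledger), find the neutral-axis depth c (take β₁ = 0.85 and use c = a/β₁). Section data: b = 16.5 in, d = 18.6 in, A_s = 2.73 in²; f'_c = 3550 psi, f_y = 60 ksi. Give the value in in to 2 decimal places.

T = A_s f_y = 2.73 × 60 = 163.8 kips.
a = T/(0.85 f'_c b) = 163.8/(0.85 × 3.55 × 16.5) = 3.2899 in.
With β₁ = 0.85, c = a/β₁ = 3.2899/0.85 = 3.87 in.

c ≈ 3.87 in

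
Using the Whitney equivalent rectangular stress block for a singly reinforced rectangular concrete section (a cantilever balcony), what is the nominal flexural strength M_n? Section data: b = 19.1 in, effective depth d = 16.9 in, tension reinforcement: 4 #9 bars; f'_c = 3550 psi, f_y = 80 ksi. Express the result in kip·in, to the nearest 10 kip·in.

A_s = 4 × 1 = 4 in².
T = A_s f_y = 4 × 80 = 320 kips.
a = T/(0.85 f'_c b) = 320/(0.85 × 3.55 × 19.1) = 5.552 in.
M_n = T(d − a/2) = 320 × (16.9 − 2.776) = 4519.7 kip·in.

M_n ≈ 4520 kip·in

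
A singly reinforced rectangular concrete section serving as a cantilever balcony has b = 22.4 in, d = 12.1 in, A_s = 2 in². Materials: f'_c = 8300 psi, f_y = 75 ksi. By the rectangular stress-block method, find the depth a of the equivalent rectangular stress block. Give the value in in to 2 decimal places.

a ≈ 0.95 in

T = A_s f_y = 2 × 75 = 150 kips.
a = T/(0.85 f'_c b) = 150/(0.85 × 8.3 × 22.4) = 0.95 in.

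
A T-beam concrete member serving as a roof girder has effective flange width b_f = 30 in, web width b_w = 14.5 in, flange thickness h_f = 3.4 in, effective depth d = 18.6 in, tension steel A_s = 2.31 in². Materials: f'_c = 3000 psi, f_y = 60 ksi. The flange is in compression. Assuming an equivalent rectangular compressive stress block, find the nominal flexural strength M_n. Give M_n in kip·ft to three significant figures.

M_n ≈ 204 kip·ft

Tension: T = A_s f_y = 2.31 × 60 = 138.6 kips.
Try a within the flange: a = T/(0.85 f'_c b_f) = 138.6/(0.85 × 3 × 30) = 1.812 in.
Since a = 1.812 ≤ h_f = 3.4 in, the stress block lies entirely in the flange; analyse as a rectangular beam of width b_f.
M_n = T(d − a/2) = 138.6 × (18.6 − 0.906) = 2452.4 kip·in.
M_n = 2452.4/12 = 204.37 kip·ft.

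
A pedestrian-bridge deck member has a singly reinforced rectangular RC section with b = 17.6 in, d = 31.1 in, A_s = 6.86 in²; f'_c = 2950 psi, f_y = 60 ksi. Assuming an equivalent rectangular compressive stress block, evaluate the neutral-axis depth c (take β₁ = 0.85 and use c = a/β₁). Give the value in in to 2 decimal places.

c ≈ 10.97 in

T = A_s f_y = 6.86 × 60 = 411.6 kips.
a = T/(0.85 f'_c b) = 411.6/(0.85 × 2.95 × 17.6) = 9.3266 in.
With β₁ = 0.85, c = a/β₁ = 9.3266/0.85 = 10.97 in.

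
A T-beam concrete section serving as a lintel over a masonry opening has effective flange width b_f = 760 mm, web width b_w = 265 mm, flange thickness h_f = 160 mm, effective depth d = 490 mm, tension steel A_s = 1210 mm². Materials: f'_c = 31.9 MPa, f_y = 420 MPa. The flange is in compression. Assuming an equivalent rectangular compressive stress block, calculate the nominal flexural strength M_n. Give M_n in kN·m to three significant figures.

Tension: T = A_s f_y = 1210 × 420 = 508200 N.
Try a within the flange: a = T/(0.85 f'_c b_f) = 508200/(0.85 × 31.9 × 760) = 24.66 mm.
Since a = 24.66 ≤ h_f = 160 mm, the stress block lies entirely in the flange; analyse as a rectangular beam of width b_f.
M_n = T(d − a/2) = 508200 × (490 − 12.33) = 242.75 × 10⁶ N·mm.
M_n = 242.75 kN·m.

M_n ≈ 243 kN·m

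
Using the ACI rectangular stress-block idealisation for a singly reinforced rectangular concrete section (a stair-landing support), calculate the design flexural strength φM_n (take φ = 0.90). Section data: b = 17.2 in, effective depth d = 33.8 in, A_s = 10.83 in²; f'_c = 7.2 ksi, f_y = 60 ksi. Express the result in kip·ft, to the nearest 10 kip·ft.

T = A_s f_y = 10.83 × 60 = 649.8 kips.
a = T/(0.85 f'_c b) = 649.8/(0.85 × 7.2 × 17.2) = 6.173 in.
M_n = T(d − a/2) = 649.8 × (33.8 − 3.0865) = 19957.6 kip·in = 19957.6/12 = 1663.13 kip·ft.
φM_n = 0.90 × 1663.13 = 1496.82 kip·ft.

φM_n ≈ 1500 kip·ft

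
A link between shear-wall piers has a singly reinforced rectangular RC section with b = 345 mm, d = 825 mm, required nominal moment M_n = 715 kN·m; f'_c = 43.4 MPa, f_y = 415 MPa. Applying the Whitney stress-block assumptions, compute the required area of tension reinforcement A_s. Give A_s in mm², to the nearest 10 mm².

With M_n = 0.85 f'_c a b (d − a/2), solve the quadratic for a:
a = d − √(d² − 2M_n/(0.85 f'_c b)) = 825 − √(825² − 2 × 715×10⁶/(0.85 × 43.4 × 345)) = 71.17 mm.
A_s = 0.85 f'_c a b / f_y = 0.85 × 43.4 × 71.17 × 345 / 415 = 2182.6 mm².

A_s ≈ 2180 mm²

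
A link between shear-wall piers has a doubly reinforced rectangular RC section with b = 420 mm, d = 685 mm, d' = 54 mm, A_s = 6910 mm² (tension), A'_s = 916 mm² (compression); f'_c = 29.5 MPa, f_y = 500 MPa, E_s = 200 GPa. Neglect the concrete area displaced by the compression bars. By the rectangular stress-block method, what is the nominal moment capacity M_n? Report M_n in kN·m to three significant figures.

M_n ≈ 1920 kN·m

Assume both tension and compression steel yield.
Net tension couple steel: A_s − A'_s = 5994 mm².
a = (A_s − A'_s) f_y / (0.85 f'_c b) = 2997000/(0.85 × 29.5 × 420) = 284.57 mm.
c = a/β₁ = 284.57/0.839 = 339.18 mm; ε'_s = 0.003(c − d')/c = 0.0025 ≥ f_y/E_s = 0.0025, so compression steel does yield.
M_n = (A_s − A'_s) f_y (d − a/2) + A'_s f_y (d − d') = [2997000 × (685 − 142.285) + 458000 × (685 − 54)] × 10⁻⁶ = 1626.52 + 289.00 = 1915.52 kN·m.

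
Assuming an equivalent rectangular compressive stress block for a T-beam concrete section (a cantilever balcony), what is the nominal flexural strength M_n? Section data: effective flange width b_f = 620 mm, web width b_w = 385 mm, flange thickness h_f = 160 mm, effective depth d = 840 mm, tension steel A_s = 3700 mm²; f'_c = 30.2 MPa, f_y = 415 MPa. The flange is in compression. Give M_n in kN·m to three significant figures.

M_n ≈ 1220 kN·m

Tension: T = A_s f_y = 3700 × 415 = 1535500 N.
Try a within the flange: a = T/(0.85 f'_c b_f) = 1535500/(0.85 × 30.2 × 620) = 96.48 mm.
Since a = 96.48 ≤ h_f = 160 mm, the stress block lies entirely in the flange; analyse as a rectangular beam of width b_f.
M_n = T(d − a/2) = 1535500 × (840 − 48.24) = 1215.75 × 10⁶ N·mm.
M_n = 1215.75 kN·m.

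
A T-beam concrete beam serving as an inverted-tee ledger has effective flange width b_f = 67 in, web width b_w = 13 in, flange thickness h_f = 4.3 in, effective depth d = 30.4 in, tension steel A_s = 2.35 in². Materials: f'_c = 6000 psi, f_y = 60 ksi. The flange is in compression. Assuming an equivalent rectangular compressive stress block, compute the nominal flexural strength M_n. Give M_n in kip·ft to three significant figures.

Tension: T = A_s f_y = 2.35 × 60 = 141 kips.
Try a within the flange: a = T/(0.85 f'_c b_f) = 141/(0.85 × 6 × 67) = 0.413 in.
Since a = 0.413 ≤ h_f = 4.3 in, the stress block lies entirely in the flange; analyse as a rectangular beam of width b_f.
M_n = T(d − a/2) = 141 × (30.4 − 0.2065) = 4257.3 kip·in.
M_n = 4257.3/12 = 354.78 kip·ft.

M_n ≈ 355 kip·ft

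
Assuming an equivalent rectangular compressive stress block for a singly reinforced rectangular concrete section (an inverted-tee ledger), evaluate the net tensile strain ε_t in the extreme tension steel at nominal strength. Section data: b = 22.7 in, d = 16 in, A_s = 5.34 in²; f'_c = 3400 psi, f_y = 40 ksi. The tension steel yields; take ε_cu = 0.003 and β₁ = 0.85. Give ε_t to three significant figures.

a = A_s f_y/(0.85 f'_c b) = 3.256 in.
β₁ = 0.85, so c = a/β₁ = 3.256/0.85 = 3.831 in.
From the linear strain diagram with ε_cu = 0.003: ε_t = 0.003 (d − c)/c = 0.003 × (16 − 3.831)/3.831 = 0.00953.
Since ε_t ≥ 0.005, the section is tension-controlled.

ε_t ≈ 0.00953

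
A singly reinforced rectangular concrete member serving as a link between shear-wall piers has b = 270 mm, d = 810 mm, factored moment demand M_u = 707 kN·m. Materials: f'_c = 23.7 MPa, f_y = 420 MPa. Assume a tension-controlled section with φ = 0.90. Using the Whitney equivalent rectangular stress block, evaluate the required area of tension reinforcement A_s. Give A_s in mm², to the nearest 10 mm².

M_n = M_u/φ = 707/0.90 = 785.556 kN·m.
With M_n = 0.85 f'_c a b (d − a/2), solve the quadratic for a:
a = d − √(d² − 2M_n/(0.85 f'_c b)) = 810 − √(810² − 2 × 785.556×10⁶/(0.85 × 23.7 × 270)) = 203.99 mm.
A_s = 0.85 f'_c a b / f_y = 0.85 × 23.7 × 203.99 × 270 / 420 = 2641.7 mm².

A_s ≈ 2640 mm²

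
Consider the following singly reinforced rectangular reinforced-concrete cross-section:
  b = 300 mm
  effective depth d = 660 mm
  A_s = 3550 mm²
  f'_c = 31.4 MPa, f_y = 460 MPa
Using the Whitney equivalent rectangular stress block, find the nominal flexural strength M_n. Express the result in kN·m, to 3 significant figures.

T = A_s f_y = 3550 × 460 = 1633000 N = 1633 kN.
From C = T: a = T/(0.85 f'_c b) = 1633000/(0.85 × 31.4 × 300) = 203.95 mm.
M_n = T(d − a/2) = 1633 kN × (660 − 101.975) mm = 911.25 kN·m.

M_n ≈ 911 kN·m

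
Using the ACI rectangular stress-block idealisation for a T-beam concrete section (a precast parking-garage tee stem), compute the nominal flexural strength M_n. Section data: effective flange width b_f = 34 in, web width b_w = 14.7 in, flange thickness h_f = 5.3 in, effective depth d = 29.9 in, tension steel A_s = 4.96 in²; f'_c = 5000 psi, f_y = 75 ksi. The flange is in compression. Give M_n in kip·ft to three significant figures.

Tension: T = A_s f_y = 4.96 × 75 = 372 kips.
Try a within the flange: a = T/(0.85 f'_c b_f) = 372/(0.85 × 5 × 34) = 2.574 in.
Since a = 2.574 ≤ h_f = 5.3 in, the stress block lies entirely in the flange; analyse as a rectangular beam of width b_f.
M_n = T(d − a/2) = 372 × (29.9 − 1.287) = 10644.0 kip·in.
M_n = 10644.0/12 = 887.00 kip·ft.

M_n ≈ 887 kip·ft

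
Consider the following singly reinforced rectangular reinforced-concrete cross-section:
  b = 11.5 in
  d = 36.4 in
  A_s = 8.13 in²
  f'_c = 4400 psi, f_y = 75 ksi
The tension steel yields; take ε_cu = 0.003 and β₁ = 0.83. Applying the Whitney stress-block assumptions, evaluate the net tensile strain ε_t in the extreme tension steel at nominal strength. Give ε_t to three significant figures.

ε_t ≈ 0.00339

a = A_s f_y/(0.85 f'_c b) = 14.177 in.
β₁ = 0.83, so c = a/β₁ = 14.177/0.83 = 17.081 in.
From the linear strain diagram with ε_cu = 0.003: ε_t = 0.003 (d − c)/c = 0.003 × (36.4 − 17.081)/17.081 = 0.00339.
ε_t < 0.004 — the section is over-reinforced for flexure under ACI limits.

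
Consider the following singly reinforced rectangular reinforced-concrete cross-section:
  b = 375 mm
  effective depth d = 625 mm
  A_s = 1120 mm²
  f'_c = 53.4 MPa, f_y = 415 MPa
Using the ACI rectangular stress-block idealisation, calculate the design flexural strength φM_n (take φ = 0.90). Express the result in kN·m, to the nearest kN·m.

φM_n ≈ 256 kN·m

T = A_s f_y = 1120 × 415 = 464800 N = 464.8 kN.
From C = T: a = T/(0.85 f'_c b) = 464800/(0.85 × 53.4 × 375) = 27.31 mm.
M_n = T(d − a/2) = 464.8 kN × (625 − 13.655) mm = 284.15 kN·m.
φM_n = 0.90 × 284.15 = 255.74 kN·m.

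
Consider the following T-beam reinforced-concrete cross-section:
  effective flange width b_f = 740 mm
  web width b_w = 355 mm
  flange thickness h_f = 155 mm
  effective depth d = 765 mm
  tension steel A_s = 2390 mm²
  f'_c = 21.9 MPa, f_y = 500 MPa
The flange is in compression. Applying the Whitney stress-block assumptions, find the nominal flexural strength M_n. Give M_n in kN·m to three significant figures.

Tension: T = A_s f_y = 2390 × 500 = 1195000 N.
Try a within the flange: a = T/(0.85 f'_c b_f) = 1195000/(0.85 × 21.9 × 740) = 86.75 mm.
Since a = 86.75 ≤ h_f = 155 mm, the stress block lies entirely in the flange; analyse as a rectangular beam of width b_f.
M_n = T(d − a/2) = 1195000 × (765 − 43.375) = 862.34 × 10⁶ N·mm.
M_n = 862.34 kN·m.

M_n ≈ 862 kN·m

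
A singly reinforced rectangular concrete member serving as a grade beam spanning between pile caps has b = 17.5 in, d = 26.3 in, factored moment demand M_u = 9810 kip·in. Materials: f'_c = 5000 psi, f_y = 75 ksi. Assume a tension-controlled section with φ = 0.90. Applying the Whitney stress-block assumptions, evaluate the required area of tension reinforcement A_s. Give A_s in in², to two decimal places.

M_n = M_u/φ = 9810/0.90 = 10900 kip·in.
From M_n = 0.85 f'_c a b (d − a/2):
a = d − √(d² − 2M_n/(0.85 f'_c b)) = 26.3 − √(26.3² − 2 × 10900/(0.85 × 5 × 17.5)) = 6.336 in.
A_s = 0.85 f'_c a b / f_y = 0.85 × 5 × 6.336 × 17.5 / 75 = 6.283 in².

A_s ≈ 6.28 in²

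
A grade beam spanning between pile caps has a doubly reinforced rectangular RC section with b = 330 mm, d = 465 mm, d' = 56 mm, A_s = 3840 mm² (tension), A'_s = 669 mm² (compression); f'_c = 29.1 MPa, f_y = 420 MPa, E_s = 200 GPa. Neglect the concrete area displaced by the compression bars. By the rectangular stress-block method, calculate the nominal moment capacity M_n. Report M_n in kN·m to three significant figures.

M_n ≈ 626 kN·m

Assume both tension and compression steel yield.
Net tension couple steel: A_s − A'_s = 3171 mm².
a = (A_s − A'_s) f_y / (0.85 f'_c b) = 1331820/(0.85 × 29.1 × 330) = 163.16 mm.
c = a/β₁ = 163.16/0.842 = 193.78 mm; ε'_s = 0.003(c − d')/c = 0.0021 ≥ f_y/E_s = 0.0021, so compression steel does yield.
M_n = (A_s − A'_s) f_y (d − a/2) + A'_s f_y (d − d') = [1331820 × (465 − 81.58) + 280980 × (465 − 56)] × 10⁻⁶ = 510.65 + 114.92 = 625.57 kN·m.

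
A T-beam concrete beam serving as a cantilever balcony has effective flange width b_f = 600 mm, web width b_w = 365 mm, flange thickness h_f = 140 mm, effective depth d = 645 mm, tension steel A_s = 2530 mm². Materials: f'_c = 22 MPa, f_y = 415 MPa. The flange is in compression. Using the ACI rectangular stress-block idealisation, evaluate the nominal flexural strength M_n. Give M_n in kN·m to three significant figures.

Tension: T = A_s f_y = 2530 × 415 = 1049950 N.
Try a within the flange: a = T/(0.85 f'_c b_f) = 1049950/(0.85 × 22 × 600) = 93.58 mm.
Since a = 93.58 ≤ h_f = 140 mm, the stress block lies entirely in the flange; analyse as a rectangular beam of width b_f.
M_n = T(d − a/2) = 1049950 × (645 − 46.79) = 628.09 × 10⁶ N·mm.
M_n = 628.09 kN·m.

M_n ≈ 628 kN·m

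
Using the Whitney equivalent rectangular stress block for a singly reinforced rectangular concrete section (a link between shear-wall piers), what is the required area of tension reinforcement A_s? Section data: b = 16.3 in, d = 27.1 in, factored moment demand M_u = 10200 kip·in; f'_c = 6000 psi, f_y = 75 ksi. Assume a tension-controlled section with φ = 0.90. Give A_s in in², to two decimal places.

A_s ≈ 6.22 in²

M_n = M_u/φ = 10200/0.90 = 11333.3 kip·in.
From M_n = 0.85 f'_c a b (d − a/2):
a = d − √(d² − 2M_n/(0.85 f'_c b)) = 27.1 − √(27.1² − 2 × 11333.3/(0.85 × 6 × 16.3)) = 5.612 in.
A_s = 0.85 f'_c a b / f_y = 0.85 × 6 × 5.612 × 16.3 / 75 = 6.220 in².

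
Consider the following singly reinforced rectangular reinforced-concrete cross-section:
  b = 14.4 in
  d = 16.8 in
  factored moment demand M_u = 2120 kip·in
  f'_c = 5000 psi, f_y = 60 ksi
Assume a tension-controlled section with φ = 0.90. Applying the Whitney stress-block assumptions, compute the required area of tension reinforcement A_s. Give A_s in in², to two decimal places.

A_s ≈ 2.52 in²

M_n = M_u/φ = 2120/0.90 = 2355.56 kip·in.
From M_n = 0.85 f'_c a b (d − a/2):
a = d − √(d² − 2M_n/(0.85 f'_c b)) = 16.8 − √(16.8² − 2 × 2355.56/(0.85 × 5 × 14.4)) = 2.473 in.
A_s = 0.85 f'_c a b / f_y = 0.85 × 5 × 2.473 × 14.4 / 60 = 2.522 in².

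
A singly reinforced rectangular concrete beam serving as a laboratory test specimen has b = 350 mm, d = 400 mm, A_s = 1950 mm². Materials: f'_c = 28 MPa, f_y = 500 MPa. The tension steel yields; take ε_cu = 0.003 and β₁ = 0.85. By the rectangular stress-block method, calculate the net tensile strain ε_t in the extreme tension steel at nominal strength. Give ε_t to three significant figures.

a = A_s f_y/(0.85 f'_c b) = 117.05 mm.
β₁ = 0.85, so c = a/β₁ = 117.05/0.85 = 137.71 mm.
From the linear strain diagram with ε_cu = 0.003: ε_t = 0.003 (d − c)/c = 0.003 × (400 − 137.71)/137.71 = 0.00571.
Since ε_t ≥ 0.005, the section is tension-controlled.

ε_t ≈ 0.00571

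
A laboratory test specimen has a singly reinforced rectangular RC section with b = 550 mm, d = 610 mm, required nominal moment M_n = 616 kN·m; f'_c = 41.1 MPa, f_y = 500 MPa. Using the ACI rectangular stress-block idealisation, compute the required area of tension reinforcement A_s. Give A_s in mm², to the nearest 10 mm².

With M_n = 0.85 f'_c a b (d − a/2), solve the quadratic for a:
a = d − √(d² − 2M_n/(0.85 f'_c b)) = 610 − √(610² − 2 × 616×10⁶/(0.85 × 41.1 × 550)) = 55.04 mm.
A_s = 0.85 f'_c a b / f_y = 0.85 × 41.1 × 55.04 × 550 / 500 = 2115.1 mm².

A_s ≈ 2120 mm²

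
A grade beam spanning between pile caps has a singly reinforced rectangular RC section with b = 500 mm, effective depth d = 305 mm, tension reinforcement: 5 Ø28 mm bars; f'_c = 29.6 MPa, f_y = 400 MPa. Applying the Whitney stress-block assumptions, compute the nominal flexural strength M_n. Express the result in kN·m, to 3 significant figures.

M_n ≈ 315 kN·m

A_s = 5 × 616 = 3080 mm².
T = A_s f_y = 3080 × 400 = 1232000 N = 1232 kN.
From C = T: a = T/(0.85 f'_c b) = 1232000/(0.85 × 29.6 × 500) = 97.93 mm.
M_n = T(d − a/2) = 1232 kN × (305 − 48.965) mm = 315.44 kN·m.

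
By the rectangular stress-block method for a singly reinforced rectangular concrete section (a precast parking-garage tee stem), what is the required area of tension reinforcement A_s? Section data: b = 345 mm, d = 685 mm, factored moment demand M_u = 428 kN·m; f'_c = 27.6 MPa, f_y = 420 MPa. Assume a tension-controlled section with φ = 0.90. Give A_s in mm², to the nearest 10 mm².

M_n = M_u/φ = 428/0.90 = 475.556 kN·m.
With M_n = 0.85 f'_c a b (d − a/2), solve the quadratic for a:
a = d − √(d² − 2M_n/(0.85 f'_c b)) = 685 − √(685² − 2 × 475.556×10⁶/(0.85 × 27.6 × 345)) = 91.95 mm.
A_s = 0.85 f'_c a b / f_y = 0.85 × 27.6 × 91.95 × 345 / 420 = 1771.9 mm².

A_s ≈ 1770 mm²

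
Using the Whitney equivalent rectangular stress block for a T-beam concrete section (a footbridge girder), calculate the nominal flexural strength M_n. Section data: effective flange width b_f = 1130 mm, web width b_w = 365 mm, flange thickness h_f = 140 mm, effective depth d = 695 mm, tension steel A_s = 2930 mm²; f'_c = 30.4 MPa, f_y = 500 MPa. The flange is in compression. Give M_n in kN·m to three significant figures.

M_n ≈ 981 kN·m

Tension: T = A_s f_y = 2930 × 500 = 1465000 N.
Try a within the flange: a = T/(0.85 f'_c b_f) = 1465000/(0.85 × 30.4 × 1130) = 50.17 mm.
Since a = 50.17 ≤ h_f = 140 mm, the stress block lies entirely in the flange; analyse as a rectangular beam of width b_f.
M_n = T(d − a/2) = 1465000 × (695 − 25.085) = 981.43 × 10⁶ N·mm.
M_n = 981.43 kN·m.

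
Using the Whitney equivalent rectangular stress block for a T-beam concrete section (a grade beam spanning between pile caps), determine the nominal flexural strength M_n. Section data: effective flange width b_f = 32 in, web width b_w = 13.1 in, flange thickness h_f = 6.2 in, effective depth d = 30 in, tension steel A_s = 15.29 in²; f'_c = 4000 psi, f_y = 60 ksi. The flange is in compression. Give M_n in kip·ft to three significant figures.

M_n ≈ 1940 kip·ft

Tension: T = A_s f_y = 15.29 × 60 = 917.4 kips.
Try a within the flange: a = T/(0.85 f'_c b_f) = 917.4/(0.85 × 4 × 32) = 8.432 in.
a = 8.432 > h_f = 6.2 in: the block extends into the web. Split into flange-overhang and web parts.
C_f = 0.85 f'_c (b_f − b_w) h_f = 0.85 × 4 × (32 − 13.1) × 6.2 = 398.4 kips.
Remaining web compression depth: a_w = (T − C_f)/(0.85 f'_c b_w) = (917.4 − 398.4)/(0.85 × 4 × 13.1) = 11.652 in.
M_n = C_f(d − h_f/2) + (T − C_f)(d − a_w/2) = 398.4 × (30 − 3.1) + 519 × (30 − 5.826) = 10717.0 + 12546.3 = 23263.3 kip·in.
M_n = 23263.3/12 = 1938.61 kip·ft.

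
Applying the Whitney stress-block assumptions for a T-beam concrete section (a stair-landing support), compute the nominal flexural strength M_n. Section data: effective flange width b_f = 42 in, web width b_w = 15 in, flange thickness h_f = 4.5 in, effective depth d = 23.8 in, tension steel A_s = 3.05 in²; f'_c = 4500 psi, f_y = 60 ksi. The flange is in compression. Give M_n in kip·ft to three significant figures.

M_n ≈ 354 kip·ft

Tension: T = A_s f_y = 3.05 × 60 = 183 kips.
Try a within the flange: a = T/(0.85 f'_c b_f) = 183/(0.85 × 4.5 × 42) = 1.139 in.
Since a = 1.139 ≤ h_f = 4.5 in, the stress block lies entirely in the flange; analyse as a rectangular beam of width b_f.
M_n = T(d − a/2) = 183 × (23.8 − 0.5695) = 4251.2 kip·in.
M_n = 4251.2/12 = 354.27 kip·ft.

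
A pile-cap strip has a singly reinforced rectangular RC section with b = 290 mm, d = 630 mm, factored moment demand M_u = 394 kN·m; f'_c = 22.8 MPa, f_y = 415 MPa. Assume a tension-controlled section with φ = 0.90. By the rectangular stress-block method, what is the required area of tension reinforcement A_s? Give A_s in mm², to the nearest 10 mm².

M_n = M_u/φ = 394/0.90 = 437.778 kN·m.
With M_n = 0.85 f'_c a b (d − a/2), solve the quadratic for a:
a = d − √(d² − 2M_n/(0.85 f'_c b)) = 630 − √(630² − 2 × 437.778×10⁶/(0.85 × 22.8 × 290)) = 138.97 mm.
A_s = 0.85 f'_c a b / f_y = 0.85 × 22.8 × 138.97 × 290 / 415 = 1882.0 mm².

A_s ≈ 1880 mm²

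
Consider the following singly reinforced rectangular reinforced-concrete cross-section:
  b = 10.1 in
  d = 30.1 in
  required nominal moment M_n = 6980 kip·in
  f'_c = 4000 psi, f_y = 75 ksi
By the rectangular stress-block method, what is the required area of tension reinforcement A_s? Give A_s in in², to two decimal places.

A_s ≈ 3.55 in²

From M_n = 0.85 f'_c a b (d − a/2):
a = d − √(d² − 2M_n/(0.85 f'_c b)) = 30.1 − √(30.1² − 2 × 6980/(0.85 × 4 × 10.1)) = 7.751 in.
A_s = 0.85 f'_c a b / f_y = 0.85 × 4 × 7.751 × 10.1 / 75 = 3.549 in².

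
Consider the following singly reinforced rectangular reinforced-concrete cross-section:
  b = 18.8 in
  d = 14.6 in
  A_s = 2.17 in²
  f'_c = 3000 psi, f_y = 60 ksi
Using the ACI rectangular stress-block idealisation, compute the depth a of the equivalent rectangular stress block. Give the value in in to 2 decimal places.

T = A_s f_y = 2.17 × 60 = 130.2 kips.
a = T/(0.85 f'_c b) = 130.2/(0.85 × 3 × 18.8) = 2.72 in.

a ≈ 2.72 in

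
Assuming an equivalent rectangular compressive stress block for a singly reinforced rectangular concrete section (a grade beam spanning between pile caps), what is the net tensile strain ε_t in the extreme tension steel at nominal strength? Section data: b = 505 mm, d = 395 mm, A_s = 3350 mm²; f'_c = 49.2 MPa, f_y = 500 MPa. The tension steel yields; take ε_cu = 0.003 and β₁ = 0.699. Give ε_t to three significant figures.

ε_t ≈ 0.00744

a = A_s f_y/(0.85 f'_c b) = 79.31 mm.
β₁ = 0.699, so c = a/β₁ = 79.31/0.699 = 113.46 mm.
From the linear strain diagram with ε_cu = 0.003: ε_t = 0.003 (d − c)/c = 0.003 × (395 − 113.46)/113.46 = 0.00744.
Since ε_t ≥ 0.005, the section is tension-controlled.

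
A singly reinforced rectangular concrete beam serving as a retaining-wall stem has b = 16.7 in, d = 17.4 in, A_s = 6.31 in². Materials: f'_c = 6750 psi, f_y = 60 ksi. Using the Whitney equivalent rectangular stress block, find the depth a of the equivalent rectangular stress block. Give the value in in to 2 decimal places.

T = A_s f_y = 6.31 × 60 = 378.6 kips.
a = T/(0.85 f'_c b) = 378.6/(0.85 × 6.75 × 16.7) = 3.95 in.

a ≈ 3.95 in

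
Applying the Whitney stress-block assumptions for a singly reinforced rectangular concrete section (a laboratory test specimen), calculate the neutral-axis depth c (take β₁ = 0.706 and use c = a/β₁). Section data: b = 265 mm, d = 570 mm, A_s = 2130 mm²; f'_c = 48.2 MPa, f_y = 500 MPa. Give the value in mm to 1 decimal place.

c ≈ 138.9 mm

T = A_s f_y = 2130 × 500 = 1065000 N = 1065 kN.
Setting C = 0.85 f'_c a b equal to T: a = 1065000/(0.85 × 48.2 × 265) = 98.093 mm.
With β₁ = 0.706, c = a/β₁ = 98.093/0.706 = 138.9 mm.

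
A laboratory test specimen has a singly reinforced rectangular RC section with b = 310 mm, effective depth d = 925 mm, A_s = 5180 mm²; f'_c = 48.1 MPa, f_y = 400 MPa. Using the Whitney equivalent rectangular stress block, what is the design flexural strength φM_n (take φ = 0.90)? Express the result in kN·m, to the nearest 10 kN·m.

T = A_s f_y = 5180 × 400 = 2072000 N = 2072 kN.
From C = T: a = T/(0.85 f'_c b) = 2072000/(0.85 × 48.1 × 310) = 163.48 mm.
M_n = T(d − a/2) = 2072 kN × (925 − 81.74) mm = 1747.23 kN·m.
φM_n = 0.90 × 1747.23 = 1572.51 kN·m.

φM_n ≈ 1570 kN·m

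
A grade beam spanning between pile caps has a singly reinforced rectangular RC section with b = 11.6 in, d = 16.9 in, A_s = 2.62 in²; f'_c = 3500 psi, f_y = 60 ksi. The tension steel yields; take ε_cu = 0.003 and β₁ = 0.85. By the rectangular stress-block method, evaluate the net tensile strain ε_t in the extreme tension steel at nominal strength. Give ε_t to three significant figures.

ε_t ≈ 0.00646

a = A_s f_y/(0.85 f'_c b) = 4.555 in.
β₁ = 0.85, so c = a/β₁ = 4.555/0.85 = 5.359 in.
From the linear strain diagram with ε_cu = 0.003: ε_t = 0.003 (d − c)/c = 0.003 × (16.9 − 5.359)/5.359 = 0.00646.
Since ε_t ≥ 0.005, the section is tension-controlled.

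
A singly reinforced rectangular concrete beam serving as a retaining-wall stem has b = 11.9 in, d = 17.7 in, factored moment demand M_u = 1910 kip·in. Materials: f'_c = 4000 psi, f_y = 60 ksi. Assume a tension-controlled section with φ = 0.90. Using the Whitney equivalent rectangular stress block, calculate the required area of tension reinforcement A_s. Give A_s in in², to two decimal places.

A_s ≈ 2.20 in²

M_n = M_u/φ = 1910/0.90 = 2122.22 kip·in.
From M_n = 0.85 f'_c a b (d − a/2):
a = d − √(d² − 2M_n/(0.85 f'_c b)) = 17.7 − √(17.7² − 2 × 2122.22/(0.85 × 4 × 11.9)) = 3.264 in.
A_s = 0.85 f'_c a b / f_y = 0.85 × 4 × 3.264 × 11.9 / 60 = 2.201 in².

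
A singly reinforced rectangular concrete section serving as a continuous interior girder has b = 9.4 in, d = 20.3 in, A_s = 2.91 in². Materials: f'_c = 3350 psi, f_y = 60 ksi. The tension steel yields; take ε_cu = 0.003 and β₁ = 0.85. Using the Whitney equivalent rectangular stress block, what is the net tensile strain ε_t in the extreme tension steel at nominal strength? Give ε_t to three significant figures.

a = A_s f_y/(0.85 f'_c b) = 6.523 in.
β₁ = 0.85, so c = a/β₁ = 6.523/0.85 = 7.674 in.
From the linear strain diagram with ε_cu = 0.003: ε_t = 0.003 (d − c)/c = 0.003 × (20.3 − 7.674)/7.674 = 0.00494.
ε_t is between 0.004 and 0.005 — transition zone.

ε_t ≈ 0.00494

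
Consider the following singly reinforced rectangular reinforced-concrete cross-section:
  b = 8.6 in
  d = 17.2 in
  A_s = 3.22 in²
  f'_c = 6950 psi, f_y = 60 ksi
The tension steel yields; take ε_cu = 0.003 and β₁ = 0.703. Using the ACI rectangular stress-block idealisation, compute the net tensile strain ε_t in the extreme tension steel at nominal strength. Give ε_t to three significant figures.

ε_t ≈ 0.00654

a = A_s f_y/(0.85 f'_c b) = 3.803 in.
β₁ = 0.703, so c = a/β₁ = 3.803/0.703 = 5.410 in.
From the linear strain diagram with ε_cu = 0.003: ε_t = 0.003 (d − c)/c = 0.003 × (17.2 − 5.410)/5.410 = 0.00654.
Since ε_t ≥ 0.005, the section is tension-controlled.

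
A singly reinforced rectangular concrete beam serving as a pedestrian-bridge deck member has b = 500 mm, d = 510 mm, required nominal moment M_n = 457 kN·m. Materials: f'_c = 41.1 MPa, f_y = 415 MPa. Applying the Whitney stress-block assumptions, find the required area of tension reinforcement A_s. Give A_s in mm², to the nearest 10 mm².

A_s ≈ 2280 mm²

With M_n = 0.85 f'_c a b (d − a/2), solve the quadratic for a:
a = d − √(d² − 2M_n/(0.85 f'_c b)) = 510 − √(510² − 2 × 457×10⁶/(0.85 × 41.1 × 500)) = 54.18 mm.
A_s = 0.85 f'_c a b / f_y = 0.85 × 41.1 × 54.18 × 500 / 415 = 2280.5 mm².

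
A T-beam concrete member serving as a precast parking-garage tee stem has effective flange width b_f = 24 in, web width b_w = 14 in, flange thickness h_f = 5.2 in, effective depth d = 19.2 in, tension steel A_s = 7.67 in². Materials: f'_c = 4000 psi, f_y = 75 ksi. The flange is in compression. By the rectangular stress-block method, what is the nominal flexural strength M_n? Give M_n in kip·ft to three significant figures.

M_n ≈ 743 kip·ft

Tension: T = A_s f_y = 7.67 × 75 = 575.25 kips.
Try a within the flange: a = T/(0.85 f'_c b_f) = 575.25/(0.85 × 4 × 24) = 7.050 in.
a = 7.050 > h_f = 5.2 in: the block extends into the web. Split into flange-overhang and web parts.
C_f = 0.85 f'_c (b_f − b_w) h_f = 0.85 × 4 × (24 − 14) × 5.2 = 176.8 kips.
Remaining web compression depth: a_w = (T − C_f)/(0.85 f'_c b_w) = (575.25 − 176.8)/(0.85 × 4 × 14) = 8.371 in.
M_n = C_f(d − h_f/2) + (T − C_f)(d − a_w/2) = 176.8 × (19.2 − 2.6) + 398.45 × (19.2 − 4.1855) = 2934.9 + 5982.5 = 8917.4 kip·in.
M_n = 8917.4/12 = 743.12 kip·ft.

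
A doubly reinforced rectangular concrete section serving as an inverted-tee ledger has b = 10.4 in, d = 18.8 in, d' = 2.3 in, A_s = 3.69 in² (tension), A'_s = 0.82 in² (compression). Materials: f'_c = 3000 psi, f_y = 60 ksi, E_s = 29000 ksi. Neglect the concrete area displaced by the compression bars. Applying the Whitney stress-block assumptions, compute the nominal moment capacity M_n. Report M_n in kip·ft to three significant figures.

Assume both steels yield.
a = (A_s − A'_s) f_y/(0.85 f'_c b) = (3.69 − 0.82) × 60/(0.85 × 3 × 10.4) = 6.493 in.
c = a/β₁ = 6.493/0.85 = 7.639 in; ε'_s = 0.003(c − d')/c = 0.0021 ≥ ε_y = 0.0021, so the compression steel yields.
M_n = (A_s − A'_s) f_y (d − a/2) + A'_s f_y (d − d') = 172.2 × (18.8 − 3.2465) + 49.2 × (18.8 − 2.3) = 2678.3 + 811.8 = 3490.1 kip·in = 3490.1/12 = 290.84 kip·ft.

M_n ≈ 291 kip·ft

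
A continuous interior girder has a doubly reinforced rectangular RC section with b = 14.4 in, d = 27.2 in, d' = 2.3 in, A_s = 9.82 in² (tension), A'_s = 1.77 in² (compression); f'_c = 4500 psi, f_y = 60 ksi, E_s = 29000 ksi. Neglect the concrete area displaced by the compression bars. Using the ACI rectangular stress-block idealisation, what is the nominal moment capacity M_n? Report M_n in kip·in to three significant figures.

Assume both steels yield.
a = (A_s − A'_s) f_y/(0.85 f'_c b) = (9.82 − 1.77) × 60/(0.85 × 4.5 × 14.4) = 8.769 in.
c = a/β₁ = 8.769/0.825 = 10.629 in; ε'_s = 0.003(c − d')/c = 0.0024 ≥ ε_y = 0.0021, so the compression steel yields.
M_n = (A_s − A'_s) f_y (d − a/2) + A'_s f_y (d − d') = 483 × (27.2 − 4.3845) + 106.2 × (27.2 − 2.3) = 11019.9 + 2644.4 = 13664.3 kip·in.

M_n ≈ 13700 kip·in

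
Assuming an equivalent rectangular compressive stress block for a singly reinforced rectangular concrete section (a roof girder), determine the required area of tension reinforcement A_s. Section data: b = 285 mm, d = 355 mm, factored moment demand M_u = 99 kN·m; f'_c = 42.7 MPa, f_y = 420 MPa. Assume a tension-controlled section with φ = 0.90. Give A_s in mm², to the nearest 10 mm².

A_s ≈ 770 mm²

M_n = M_u/φ = 99/0.90 = 110 kN·m.
With M_n = 0.85 f'_c a b (d − a/2), solve the quadratic for a:
a = d − √(d² − 2M_n/(0.85 f'_c b)) = 355 − √(355² − 2 × 110×10⁶/(0.85 × 42.7 × 285)) = 31.34 mm.
A_s = 0.85 f'_c a b / f_y = 0.85 × 42.7 × 31.34 × 285 / 420 = 771.9 mm².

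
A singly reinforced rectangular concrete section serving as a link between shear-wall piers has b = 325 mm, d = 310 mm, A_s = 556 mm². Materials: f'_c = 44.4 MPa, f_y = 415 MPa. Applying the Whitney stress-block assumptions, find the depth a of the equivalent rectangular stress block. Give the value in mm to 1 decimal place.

a ≈ 18.8 mm

T = A_s f_y = 556 × 415 = 230740 N = 230.74 kN.
Setting C = 0.85 f'_c a b equal to T: a = 230740/(0.85 × 44.4 × 325) = 18.8 mm.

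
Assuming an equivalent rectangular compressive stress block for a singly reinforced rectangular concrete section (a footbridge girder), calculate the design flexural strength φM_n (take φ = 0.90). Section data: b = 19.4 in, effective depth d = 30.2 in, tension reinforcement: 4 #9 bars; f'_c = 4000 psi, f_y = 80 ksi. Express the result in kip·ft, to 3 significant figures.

A_s = 4 × 1 = 4 in².
T = A_s f_y = 4 × 80 = 320 kips.
a = T/(0.85 f'_c b) = 320/(0.85 × 4 × 19.4) = 4.851 in.
M_n = T(d − a/2) = 320 × (30.2 − 2.4255) = 8887.8 kip·in = 8887.8/12 = 740.65 kip·ft.
φM_n = 0.90 × 740.65 = 666.59 kip·ft.

φM_n ≈ 667 kip·ft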